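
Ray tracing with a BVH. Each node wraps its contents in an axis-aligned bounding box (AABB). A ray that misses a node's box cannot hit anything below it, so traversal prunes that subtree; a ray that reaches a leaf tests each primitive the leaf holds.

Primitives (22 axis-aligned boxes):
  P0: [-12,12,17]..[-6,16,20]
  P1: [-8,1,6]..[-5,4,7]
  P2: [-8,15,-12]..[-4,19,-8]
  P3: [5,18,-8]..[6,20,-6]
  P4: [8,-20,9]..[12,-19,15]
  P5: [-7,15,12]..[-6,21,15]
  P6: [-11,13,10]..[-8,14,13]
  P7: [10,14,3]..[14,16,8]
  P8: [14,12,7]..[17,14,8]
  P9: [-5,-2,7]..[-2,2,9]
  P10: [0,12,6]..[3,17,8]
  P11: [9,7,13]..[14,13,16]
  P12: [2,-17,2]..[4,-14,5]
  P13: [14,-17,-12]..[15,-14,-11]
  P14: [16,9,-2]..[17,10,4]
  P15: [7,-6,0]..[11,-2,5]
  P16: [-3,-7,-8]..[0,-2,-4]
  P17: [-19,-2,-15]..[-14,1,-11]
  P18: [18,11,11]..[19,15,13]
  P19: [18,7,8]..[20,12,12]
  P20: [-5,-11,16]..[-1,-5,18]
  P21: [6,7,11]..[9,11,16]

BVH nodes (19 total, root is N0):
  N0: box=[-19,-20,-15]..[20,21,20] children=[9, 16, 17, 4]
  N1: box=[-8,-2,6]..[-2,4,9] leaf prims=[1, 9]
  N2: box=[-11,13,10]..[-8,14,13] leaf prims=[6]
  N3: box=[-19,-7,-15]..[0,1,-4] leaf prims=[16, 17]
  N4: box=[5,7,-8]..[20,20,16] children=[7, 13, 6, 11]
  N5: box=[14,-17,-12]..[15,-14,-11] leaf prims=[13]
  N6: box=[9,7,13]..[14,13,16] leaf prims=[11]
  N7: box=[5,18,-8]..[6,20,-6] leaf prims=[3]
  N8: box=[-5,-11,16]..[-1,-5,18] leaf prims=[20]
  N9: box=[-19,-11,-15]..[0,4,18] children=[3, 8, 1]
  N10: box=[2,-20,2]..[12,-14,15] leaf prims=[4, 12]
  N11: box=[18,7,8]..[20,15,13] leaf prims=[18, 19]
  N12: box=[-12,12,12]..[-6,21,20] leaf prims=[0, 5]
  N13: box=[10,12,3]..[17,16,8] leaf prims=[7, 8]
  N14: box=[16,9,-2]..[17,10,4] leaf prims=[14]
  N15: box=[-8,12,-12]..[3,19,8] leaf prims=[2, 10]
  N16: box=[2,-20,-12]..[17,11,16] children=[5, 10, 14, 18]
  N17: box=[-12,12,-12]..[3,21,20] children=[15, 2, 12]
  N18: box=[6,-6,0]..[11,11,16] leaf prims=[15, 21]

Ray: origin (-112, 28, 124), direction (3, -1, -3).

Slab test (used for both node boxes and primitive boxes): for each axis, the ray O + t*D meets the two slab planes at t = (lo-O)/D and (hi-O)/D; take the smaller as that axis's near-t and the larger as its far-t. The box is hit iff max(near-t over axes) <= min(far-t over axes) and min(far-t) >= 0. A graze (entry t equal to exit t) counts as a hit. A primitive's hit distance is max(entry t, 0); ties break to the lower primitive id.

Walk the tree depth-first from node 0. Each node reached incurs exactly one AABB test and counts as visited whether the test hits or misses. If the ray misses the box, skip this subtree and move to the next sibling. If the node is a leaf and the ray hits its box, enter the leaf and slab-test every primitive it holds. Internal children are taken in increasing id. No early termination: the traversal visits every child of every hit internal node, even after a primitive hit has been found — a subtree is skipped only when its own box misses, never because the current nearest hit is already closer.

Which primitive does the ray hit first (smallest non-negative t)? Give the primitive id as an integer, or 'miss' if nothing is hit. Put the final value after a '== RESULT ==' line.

Trace the traversal:
N0 x:[31,44] y:[7,48] z:[104/3,139/3] -> hit [104/3,44], descend [4, 9, 16, 17]
  N4 x:[39,44] y:[8,21] z:[36,44] -> miss, prune
  N9 x:[31,112/3] y:[24,39] z:[106/3,139/3] -> hit [106/3,112/3], descend [1, 3, 8]
    N1 x:[104/3,110/3] y:[24,30] z:[115/3,118/3] -> miss, prune
    N3 x:[31,112/3] y:[27,35] z:[128/3,139/3] -> miss, prune
    N8 x:[107/3,37] y:[33,39] z:[106/3,36] -> hit [107/3,36] leaf, test {P20@t=107/3}
  N16 x:[38,43] y:[17,48] z:[36,136/3] -> hit [38,43], descend [5, 10, 14, 18]
    N5 x:[42,127/3] y:[42,45] z:[45,136/3] -> miss, prune
    N10 x:[38,124/3] y:[42,48] z:[109/3,122/3] -> miss, prune
    N14 x:[128/3,43] y:[18,19] z:[40,42] -> miss, prune
    N18 x:[118/3,41] y:[17,34] z:[36,124/3] -> miss, prune
  N17 x:[100/3,115/3] y:[7,16] z:[104/3,136/3] -> miss, prune

12 AABB tests over nodes [0, 4, 9, 1, 3, 8, 16, 5, 10, 14, 18, 17]; 1 leaf entered; closest P20.

== RESULT ==
20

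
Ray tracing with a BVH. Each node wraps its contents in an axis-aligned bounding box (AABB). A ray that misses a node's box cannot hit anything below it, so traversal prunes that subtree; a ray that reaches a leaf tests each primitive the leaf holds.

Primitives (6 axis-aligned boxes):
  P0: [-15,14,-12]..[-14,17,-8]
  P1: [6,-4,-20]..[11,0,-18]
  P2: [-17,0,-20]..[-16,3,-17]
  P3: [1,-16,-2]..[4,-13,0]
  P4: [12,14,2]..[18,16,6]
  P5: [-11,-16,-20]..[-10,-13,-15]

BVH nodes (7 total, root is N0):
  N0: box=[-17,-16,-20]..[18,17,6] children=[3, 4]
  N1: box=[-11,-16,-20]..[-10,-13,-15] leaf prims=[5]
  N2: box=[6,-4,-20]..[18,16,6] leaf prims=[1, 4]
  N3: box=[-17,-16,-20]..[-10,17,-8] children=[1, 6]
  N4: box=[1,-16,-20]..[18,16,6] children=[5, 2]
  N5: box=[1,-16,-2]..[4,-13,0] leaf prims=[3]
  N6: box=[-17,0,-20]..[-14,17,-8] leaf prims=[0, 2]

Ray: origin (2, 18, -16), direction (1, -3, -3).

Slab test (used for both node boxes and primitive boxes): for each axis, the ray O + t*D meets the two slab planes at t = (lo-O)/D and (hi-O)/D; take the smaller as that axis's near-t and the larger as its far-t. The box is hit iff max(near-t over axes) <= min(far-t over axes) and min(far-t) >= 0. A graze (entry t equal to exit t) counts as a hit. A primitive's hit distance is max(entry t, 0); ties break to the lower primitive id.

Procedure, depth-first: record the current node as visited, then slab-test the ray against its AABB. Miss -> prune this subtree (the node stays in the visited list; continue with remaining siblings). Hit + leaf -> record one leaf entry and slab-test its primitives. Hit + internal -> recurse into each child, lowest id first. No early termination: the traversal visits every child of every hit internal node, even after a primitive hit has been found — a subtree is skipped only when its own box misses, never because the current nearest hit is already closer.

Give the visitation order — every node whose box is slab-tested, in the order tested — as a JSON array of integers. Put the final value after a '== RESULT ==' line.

Walk:
N0 x:[-19,16] y:[1/3,34/3] z:[-22/3,4/3] -> hit [1/3,4/3], descend [3, 4]
  N3 x:[-19,-12] y:[1/3,34/3] z:[-8/3,4/3] -> miss, prune
  N4 x:[-1,16] y:[2/3,34/3] z:[-22/3,4/3] -> hit [2/3,4/3], descend [2, 5]
    N2 x:[4,16] y:[2/3,22/3] z:[-22/3,4/3] -> miss, prune
    N5 x:[-1,2] y:[31/3,34/3] z:[-16/3,-14/3] -> miss, prune

Summary -> nodes [0, 3, 4, 2, 5]; box-tests=5; leaf-entries=0; first=miss

== RESULT ==
[0, 3, 4, 2, 5]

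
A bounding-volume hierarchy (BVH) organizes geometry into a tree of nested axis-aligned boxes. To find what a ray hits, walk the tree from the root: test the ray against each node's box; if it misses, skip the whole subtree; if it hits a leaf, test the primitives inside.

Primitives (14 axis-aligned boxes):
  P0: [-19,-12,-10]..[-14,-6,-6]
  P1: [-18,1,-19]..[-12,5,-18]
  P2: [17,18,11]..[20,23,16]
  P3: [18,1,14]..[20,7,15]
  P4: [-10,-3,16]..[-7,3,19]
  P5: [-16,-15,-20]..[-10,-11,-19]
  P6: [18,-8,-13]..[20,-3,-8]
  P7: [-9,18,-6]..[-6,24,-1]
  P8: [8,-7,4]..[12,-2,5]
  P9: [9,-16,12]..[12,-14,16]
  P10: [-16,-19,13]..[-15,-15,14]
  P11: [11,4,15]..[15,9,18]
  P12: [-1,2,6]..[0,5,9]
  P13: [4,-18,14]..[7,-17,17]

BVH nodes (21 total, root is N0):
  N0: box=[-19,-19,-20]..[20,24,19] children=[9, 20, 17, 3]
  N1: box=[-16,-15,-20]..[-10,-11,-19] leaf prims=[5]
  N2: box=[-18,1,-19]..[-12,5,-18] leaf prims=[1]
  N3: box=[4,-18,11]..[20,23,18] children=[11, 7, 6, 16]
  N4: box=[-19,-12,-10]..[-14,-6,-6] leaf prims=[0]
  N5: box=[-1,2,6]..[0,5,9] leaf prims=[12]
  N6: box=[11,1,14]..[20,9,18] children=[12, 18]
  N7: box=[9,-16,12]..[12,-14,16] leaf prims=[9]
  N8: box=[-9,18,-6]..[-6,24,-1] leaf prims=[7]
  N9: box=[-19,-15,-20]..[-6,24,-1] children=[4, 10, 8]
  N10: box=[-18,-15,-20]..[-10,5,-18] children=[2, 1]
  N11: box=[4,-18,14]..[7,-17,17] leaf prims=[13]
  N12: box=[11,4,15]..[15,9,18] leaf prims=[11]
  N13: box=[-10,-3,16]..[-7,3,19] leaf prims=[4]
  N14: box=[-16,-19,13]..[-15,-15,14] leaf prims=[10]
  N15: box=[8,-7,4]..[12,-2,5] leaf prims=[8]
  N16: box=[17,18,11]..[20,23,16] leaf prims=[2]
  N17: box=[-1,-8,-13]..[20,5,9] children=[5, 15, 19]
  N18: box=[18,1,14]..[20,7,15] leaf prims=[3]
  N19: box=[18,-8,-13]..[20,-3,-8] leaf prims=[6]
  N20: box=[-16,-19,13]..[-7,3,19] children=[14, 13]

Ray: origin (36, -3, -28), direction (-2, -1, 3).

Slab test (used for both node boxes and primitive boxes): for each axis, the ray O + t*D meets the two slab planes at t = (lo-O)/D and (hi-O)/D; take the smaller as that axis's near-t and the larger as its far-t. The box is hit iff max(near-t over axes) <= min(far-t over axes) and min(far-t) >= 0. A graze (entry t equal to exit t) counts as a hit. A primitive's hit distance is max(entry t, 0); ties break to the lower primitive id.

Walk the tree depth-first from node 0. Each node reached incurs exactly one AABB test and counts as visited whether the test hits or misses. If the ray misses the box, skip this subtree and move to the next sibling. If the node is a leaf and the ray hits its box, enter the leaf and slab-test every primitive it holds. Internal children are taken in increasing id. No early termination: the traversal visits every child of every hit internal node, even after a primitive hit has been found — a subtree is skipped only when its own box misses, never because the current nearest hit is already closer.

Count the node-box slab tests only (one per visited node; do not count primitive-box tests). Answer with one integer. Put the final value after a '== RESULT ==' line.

Trace the traversal:
N0 x:[8,55/2] y:[-27,16] z:[8/3,47/3] -> hit [8,47/3], descend [3, 9, 17, 20]
  N3 x:[8,16] y:[-26,15] z:[13,46/3] -> hit [13,15], descend [6, 7, 11, 16]
    N6 x:[8,25/2] y:[-12,-4] z:[14,46/3] -> miss, prune
    N7 x:[12,27/2] y:[11,13] z:[40/3,44/3] -> miss, prune
    N11 x:[29/2,16] y:[14,15] z:[14,15] -> hit [29/2,15] leaf, test {P13@t=29/2}
    N16 x:[8,19/2] y:[-26,-21] z:[13,44/3] -> miss, prune
  N9 x:[21,55/2] y:[-27,12] z:[8/3,9] -> miss, prune
  N17 x:[8,37/2] y:[-8,5] z:[5,37/3] -> miss, prune
  N20 x:[43/2,26] y:[-6,16] z:[41/3,47/3] -> miss, prune

Summary -> nodes [0, 3, 6, 7, 11, 16, 9, 17, 20]; box-tests=9; leaf-entries=1; first=P13

== RESULT ==
9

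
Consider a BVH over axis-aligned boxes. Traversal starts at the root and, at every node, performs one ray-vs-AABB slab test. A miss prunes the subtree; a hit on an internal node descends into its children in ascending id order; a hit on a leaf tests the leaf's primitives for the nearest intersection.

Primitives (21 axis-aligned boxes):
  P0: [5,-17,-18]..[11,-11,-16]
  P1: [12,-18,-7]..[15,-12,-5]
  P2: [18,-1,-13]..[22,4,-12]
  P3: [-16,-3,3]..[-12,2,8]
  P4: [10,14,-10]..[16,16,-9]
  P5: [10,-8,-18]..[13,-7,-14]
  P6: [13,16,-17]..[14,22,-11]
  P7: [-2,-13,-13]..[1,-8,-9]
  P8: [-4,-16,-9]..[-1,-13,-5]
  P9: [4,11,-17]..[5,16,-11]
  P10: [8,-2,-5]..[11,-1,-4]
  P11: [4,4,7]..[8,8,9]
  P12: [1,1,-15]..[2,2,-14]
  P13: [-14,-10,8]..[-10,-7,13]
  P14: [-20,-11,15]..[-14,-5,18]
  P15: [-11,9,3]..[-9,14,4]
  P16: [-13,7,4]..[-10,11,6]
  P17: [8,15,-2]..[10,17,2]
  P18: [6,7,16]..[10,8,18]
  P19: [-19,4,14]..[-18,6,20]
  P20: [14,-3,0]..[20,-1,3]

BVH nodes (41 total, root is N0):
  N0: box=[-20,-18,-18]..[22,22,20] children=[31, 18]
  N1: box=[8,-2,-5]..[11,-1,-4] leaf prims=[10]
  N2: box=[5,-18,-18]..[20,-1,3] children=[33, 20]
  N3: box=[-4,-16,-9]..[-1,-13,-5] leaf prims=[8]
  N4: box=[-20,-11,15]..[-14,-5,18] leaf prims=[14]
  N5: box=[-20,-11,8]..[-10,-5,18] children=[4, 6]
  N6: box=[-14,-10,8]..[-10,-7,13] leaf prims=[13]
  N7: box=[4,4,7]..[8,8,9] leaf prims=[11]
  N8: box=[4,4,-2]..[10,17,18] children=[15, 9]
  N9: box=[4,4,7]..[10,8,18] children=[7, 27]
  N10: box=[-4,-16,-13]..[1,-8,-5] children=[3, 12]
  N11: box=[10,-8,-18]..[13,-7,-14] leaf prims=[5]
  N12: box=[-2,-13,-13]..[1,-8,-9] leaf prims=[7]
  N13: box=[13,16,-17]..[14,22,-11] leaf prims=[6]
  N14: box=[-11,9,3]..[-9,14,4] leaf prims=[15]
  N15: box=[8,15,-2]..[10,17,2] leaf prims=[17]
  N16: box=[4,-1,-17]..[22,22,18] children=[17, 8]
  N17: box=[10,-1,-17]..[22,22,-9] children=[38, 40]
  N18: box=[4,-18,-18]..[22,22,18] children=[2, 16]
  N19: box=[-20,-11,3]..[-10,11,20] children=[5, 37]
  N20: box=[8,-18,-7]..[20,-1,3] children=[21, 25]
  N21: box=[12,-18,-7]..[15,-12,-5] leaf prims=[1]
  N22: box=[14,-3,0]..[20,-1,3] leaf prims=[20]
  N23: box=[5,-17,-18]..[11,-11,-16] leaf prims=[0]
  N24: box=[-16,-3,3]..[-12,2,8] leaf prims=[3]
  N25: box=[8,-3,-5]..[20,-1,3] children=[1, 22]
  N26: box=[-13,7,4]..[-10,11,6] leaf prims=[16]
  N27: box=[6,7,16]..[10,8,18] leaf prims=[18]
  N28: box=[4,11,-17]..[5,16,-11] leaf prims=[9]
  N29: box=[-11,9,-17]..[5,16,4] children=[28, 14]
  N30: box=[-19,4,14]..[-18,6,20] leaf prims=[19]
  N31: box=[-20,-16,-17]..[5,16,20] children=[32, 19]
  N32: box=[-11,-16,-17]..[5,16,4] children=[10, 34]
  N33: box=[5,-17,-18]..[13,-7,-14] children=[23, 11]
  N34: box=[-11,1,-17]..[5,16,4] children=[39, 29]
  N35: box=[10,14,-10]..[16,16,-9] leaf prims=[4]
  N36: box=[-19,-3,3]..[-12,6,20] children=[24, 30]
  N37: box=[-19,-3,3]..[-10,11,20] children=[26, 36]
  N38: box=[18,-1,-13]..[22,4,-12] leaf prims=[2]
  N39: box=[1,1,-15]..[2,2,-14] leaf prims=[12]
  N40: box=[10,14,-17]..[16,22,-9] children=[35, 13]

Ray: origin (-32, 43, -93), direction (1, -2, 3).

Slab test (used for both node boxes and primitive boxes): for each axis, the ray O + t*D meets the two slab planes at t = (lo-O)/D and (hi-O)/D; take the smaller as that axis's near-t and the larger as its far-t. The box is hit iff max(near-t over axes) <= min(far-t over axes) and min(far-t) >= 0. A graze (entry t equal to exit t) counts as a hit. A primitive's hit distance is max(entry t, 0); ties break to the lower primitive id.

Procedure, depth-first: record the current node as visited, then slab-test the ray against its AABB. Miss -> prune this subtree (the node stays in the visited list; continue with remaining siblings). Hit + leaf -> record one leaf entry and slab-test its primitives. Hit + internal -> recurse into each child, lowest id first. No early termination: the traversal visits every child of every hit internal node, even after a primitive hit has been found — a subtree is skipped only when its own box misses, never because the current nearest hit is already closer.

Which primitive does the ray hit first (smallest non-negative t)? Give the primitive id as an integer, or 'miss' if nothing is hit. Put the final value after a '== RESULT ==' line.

Trace the traversal:
N0 x:[12,54] y:[21/2,61/2] z:[25,113/3] -> hit [25,61/2], descend [18, 31]
  N18 x:[36,54] y:[21/2,61/2] z:[25,37] -> miss, prune
  N31 x:[12,37] y:[27/2,59/2] z:[76/3,113/3] -> hit [76/3,59/2], descend [19, 32]
    N19 x:[12,22] y:[16,27] z:[32,113/3] -> miss, prune
    N32 x:[21,37] y:[27/2,59/2] z:[76/3,97/3] -> hit [76/3,59/2], descend [10, 34]
      N10 x:[28,33] y:[51/2,59/2] z:[80/3,88/3] -> hit [28,88/3], descend [3, 12]
        N3 x:[28,31] y:[28,59/2] z:[28,88/3] -> hit [28,88/3] leaf, test {P8@t=28}
        N12 x:[30,33] y:[51/2,28] z:[80/3,28] -> miss, prune
      N34 x:[21,37] y:[27/2,21] z:[76/3,97/3] -> miss, prune

Visited [0, 18, 31, 19, 32, 10, 3, 12, 34]. Tests: 9 box, 1 leaf. Nearest: P8.

== RESULT ==
8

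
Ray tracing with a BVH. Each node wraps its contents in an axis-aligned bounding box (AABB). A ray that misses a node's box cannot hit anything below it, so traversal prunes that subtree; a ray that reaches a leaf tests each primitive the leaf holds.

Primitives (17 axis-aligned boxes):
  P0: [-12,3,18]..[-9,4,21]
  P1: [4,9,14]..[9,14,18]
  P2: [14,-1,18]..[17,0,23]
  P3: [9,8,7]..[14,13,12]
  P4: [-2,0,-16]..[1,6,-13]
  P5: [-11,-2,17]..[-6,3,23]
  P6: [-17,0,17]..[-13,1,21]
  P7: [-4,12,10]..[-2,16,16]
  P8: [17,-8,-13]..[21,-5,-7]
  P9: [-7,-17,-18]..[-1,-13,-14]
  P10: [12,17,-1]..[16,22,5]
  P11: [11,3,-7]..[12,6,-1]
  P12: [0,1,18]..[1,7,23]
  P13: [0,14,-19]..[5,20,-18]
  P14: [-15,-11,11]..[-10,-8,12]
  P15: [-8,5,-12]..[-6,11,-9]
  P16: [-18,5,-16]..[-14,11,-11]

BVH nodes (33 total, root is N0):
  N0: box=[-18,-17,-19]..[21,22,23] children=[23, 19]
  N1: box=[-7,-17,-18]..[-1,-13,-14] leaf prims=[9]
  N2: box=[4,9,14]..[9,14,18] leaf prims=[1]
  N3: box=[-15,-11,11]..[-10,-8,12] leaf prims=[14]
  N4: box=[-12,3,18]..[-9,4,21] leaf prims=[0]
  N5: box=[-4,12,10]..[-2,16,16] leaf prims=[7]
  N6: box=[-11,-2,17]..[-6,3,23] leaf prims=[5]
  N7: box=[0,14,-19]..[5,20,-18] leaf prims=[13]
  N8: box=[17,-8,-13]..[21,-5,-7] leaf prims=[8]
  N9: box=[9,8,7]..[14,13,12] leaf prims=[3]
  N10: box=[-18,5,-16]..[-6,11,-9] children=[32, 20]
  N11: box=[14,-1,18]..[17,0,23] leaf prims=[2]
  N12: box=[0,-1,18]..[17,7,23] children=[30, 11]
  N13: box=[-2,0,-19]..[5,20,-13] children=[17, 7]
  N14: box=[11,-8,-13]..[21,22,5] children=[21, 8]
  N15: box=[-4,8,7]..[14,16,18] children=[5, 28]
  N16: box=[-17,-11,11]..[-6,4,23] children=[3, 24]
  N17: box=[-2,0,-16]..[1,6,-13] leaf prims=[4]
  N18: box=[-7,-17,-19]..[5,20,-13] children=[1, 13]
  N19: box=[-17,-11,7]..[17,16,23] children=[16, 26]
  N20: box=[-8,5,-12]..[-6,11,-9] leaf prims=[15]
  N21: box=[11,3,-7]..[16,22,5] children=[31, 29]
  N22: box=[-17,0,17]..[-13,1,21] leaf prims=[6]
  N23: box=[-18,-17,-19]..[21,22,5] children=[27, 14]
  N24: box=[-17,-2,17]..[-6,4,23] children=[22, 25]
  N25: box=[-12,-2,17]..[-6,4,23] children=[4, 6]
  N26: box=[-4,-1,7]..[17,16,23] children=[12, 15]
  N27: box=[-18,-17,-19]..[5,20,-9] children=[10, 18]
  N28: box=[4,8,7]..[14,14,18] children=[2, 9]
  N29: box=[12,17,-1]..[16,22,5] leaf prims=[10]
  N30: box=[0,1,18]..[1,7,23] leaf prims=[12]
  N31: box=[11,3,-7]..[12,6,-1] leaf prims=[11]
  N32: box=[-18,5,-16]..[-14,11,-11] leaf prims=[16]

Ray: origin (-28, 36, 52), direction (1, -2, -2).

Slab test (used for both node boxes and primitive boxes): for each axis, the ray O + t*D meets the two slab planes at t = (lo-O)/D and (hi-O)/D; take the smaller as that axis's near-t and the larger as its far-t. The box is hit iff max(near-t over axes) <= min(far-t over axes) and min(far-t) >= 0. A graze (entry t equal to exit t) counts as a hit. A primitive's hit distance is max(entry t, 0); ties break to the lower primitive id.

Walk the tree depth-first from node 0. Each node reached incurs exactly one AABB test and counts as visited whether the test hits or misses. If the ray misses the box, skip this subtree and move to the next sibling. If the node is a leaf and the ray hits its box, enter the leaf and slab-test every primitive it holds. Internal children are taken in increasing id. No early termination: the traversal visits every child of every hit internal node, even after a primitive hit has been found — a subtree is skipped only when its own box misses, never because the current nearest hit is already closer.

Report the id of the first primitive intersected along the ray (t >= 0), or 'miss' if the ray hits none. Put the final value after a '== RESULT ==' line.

Walk:
N0 x:[10,49] y:[7,53/2] z:[29/2,71/2] -> hit [29/2,53/2], descend [19, 23]
  N19 x:[11,45] y:[10,47/2] z:[29/2,45/2] -> hit [29/2,45/2], descend [16, 26]
    N16 x:[11,22] y:[16,47/2] z:[29/2,41/2] -> hit [16,41/2], descend [3, 24]
      N3 x:[13,18] y:[22,47/2] z:[20,41/2] -> miss, prune
      N24 x:[11,22] y:[16,19] z:[29/2,35/2] -> hit [16,35/2], descend [22, 25]
        N22 x:[11,15] y:[35/2,18] z:[31/2,35/2] -> miss, prune
        N25 x:[16,22] y:[16,19] z:[29/2,35/2] -> hit [16,35/2], descend [4, 6]
          N4 x:[16,19] y:[16,33/2] z:[31/2,17] -> hit [16,33/2] leaf, test {P0@t=16}
          N6 x:[17,22] y:[33/2,19] z:[29/2,35/2] -> hit [17,35/2] leaf, test {P5@t=17}
    N26 x:[24,45] y:[10,37/2] z:[29/2,45/2] -> miss, prune
  N23 x:[10,49] y:[7,53/2] z:[47/2,71/2] -> hit [47/2,53/2], descend [14, 27]
    N14 x:[39,49] y:[7,22] z:[47/2,65/2] -> miss, prune
    N27 x:[10,33] y:[8,53/2] z:[61/2,71/2] -> miss, prune

order=[0, 19, 16, 3, 24, 22, 25, 4, 6, 26, 23, 14, 27]  |boxes|=13  |leaves|=2  hit=P0

== RESULT ==
0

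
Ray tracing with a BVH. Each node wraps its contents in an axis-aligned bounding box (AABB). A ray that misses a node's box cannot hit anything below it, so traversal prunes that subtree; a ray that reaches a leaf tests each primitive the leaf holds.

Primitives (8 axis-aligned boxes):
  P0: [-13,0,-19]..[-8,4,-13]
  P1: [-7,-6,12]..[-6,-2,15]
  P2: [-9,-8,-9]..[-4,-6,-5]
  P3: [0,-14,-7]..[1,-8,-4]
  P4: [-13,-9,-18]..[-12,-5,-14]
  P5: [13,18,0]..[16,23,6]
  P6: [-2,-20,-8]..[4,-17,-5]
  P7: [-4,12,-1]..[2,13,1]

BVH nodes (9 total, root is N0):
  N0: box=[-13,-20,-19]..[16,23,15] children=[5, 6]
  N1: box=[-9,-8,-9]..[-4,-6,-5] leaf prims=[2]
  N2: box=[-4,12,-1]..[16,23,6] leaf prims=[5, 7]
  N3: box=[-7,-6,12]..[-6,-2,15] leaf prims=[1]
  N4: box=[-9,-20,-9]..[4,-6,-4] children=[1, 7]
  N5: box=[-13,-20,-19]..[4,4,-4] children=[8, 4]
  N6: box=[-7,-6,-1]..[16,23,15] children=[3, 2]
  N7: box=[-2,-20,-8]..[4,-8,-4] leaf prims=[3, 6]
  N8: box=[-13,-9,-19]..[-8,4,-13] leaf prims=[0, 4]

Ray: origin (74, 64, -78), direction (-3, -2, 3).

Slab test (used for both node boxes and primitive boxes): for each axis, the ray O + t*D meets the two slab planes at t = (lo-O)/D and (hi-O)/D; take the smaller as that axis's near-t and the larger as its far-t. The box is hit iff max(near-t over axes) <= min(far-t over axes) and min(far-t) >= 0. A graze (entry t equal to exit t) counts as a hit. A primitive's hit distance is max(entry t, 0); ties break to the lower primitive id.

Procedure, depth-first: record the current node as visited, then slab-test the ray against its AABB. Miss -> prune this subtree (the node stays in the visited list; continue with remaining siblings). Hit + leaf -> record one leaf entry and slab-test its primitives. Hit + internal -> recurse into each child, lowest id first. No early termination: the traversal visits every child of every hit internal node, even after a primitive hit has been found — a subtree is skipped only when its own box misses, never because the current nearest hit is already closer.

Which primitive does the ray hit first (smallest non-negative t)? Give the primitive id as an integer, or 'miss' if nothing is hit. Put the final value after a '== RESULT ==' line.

Walk:
N0 x:[58/3,29] y:[41/2,42] z:[59/3,31] -> hit [41/2,29], descend [5, 6]
  N5 x:[70/3,29] y:[30,42] z:[59/3,74/3] -> miss, prune
  N6 x:[58/3,27] y:[41/2,35] z:[77/3,31] -> hit [77/3,27], descend [2, 3]
    N2 x:[58/3,26] y:[41/2,26] z:[77/3,28] -> hit [77/3,26] leaf, test {P5(miss), P7@t=77/3}
    N3 x:[80/3,27] y:[33,35] z:[30,31] -> miss, prune

5 AABB tests over nodes [0, 5, 6, 2, 3]; 1 leaf entered; closest P7.

== RESULT ==
7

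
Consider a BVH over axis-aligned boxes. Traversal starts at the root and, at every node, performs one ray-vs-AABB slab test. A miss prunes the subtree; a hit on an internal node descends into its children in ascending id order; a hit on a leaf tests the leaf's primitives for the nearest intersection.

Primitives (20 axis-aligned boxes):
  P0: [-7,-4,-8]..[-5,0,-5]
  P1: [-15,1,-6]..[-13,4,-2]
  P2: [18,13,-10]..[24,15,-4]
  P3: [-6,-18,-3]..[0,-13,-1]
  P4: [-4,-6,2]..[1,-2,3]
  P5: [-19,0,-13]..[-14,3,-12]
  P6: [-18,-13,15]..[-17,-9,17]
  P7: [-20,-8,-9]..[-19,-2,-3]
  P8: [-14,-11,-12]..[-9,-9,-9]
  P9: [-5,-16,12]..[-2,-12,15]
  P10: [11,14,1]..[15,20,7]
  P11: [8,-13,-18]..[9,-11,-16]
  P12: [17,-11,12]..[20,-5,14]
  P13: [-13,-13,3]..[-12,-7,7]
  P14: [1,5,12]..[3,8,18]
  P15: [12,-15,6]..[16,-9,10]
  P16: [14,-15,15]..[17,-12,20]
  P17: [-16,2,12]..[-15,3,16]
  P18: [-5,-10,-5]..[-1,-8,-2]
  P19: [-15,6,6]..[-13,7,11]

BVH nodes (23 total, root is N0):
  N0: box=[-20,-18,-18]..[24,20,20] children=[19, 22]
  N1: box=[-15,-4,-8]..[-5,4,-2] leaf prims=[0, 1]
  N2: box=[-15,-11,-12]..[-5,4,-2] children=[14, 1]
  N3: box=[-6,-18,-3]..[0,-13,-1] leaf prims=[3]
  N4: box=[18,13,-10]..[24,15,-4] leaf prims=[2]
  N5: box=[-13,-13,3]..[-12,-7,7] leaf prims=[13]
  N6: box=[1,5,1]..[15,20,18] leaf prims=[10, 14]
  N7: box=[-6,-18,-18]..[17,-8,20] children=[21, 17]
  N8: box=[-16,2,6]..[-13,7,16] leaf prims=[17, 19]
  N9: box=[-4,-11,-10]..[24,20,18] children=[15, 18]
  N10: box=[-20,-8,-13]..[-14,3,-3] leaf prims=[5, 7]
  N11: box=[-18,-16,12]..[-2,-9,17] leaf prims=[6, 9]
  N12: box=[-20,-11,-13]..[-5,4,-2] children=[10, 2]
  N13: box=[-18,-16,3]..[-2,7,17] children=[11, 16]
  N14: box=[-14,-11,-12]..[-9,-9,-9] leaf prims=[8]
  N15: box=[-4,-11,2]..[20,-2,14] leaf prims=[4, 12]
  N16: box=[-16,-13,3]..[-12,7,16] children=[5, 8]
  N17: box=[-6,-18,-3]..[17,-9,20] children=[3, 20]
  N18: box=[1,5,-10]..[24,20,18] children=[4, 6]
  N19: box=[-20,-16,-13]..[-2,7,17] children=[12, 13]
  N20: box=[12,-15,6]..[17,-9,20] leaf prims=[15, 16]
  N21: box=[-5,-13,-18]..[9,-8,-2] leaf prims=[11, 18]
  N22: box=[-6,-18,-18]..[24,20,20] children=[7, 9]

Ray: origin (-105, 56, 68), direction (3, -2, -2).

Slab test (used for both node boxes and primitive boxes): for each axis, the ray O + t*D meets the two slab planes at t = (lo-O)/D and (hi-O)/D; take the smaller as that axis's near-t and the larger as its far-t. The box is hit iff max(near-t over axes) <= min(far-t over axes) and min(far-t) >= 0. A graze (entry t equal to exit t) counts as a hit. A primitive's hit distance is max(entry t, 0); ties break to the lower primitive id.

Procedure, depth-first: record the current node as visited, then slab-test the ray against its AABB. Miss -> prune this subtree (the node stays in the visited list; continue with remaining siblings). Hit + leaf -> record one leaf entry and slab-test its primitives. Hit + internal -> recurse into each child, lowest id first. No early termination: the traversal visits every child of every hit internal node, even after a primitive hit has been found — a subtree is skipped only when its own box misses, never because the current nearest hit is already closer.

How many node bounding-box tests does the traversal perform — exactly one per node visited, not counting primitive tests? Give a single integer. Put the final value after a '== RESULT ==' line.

Walk:
N0 x:[85/3,43] y:[18,37] z:[24,43] -> hit [85/3,37], descend [19, 22]
  N19 x:[85/3,103/3] y:[49/2,36] z:[51/2,81/2] -> hit [85/3,103/3], descend [12, 13]
    N12 x:[85/3,100/3] y:[26,67/2] z:[35,81/2] -> miss, prune
    N13 x:[29,103/3] y:[49/2,36] z:[51/2,65/2] -> hit [29,65/2], descend [11, 16]
      N11 x:[29,103/3] y:[65/2,36] z:[51/2,28] -> miss, prune
      N16 x:[89/3,31] y:[49/2,69/2] z:[26,65/2] -> hit [89/3,31], descend [5, 8]
        N5 x:[92/3,31] y:[63/2,69/2] z:[61/2,65/2] -> miss, prune
        N8 x:[89/3,92/3] y:[49/2,27] z:[26,31] -> miss, prune
  N22 x:[33,43] y:[18,37] z:[24,43] -> hit [33,37], descend [7, 9]
    N7 x:[33,122/3] y:[32,37] z:[24,43] -> hit [33,37], descend [17, 21]
      N17 x:[33,122/3] y:[65/2,37] z:[24,71/2] -> hit [33,71/2], descend [3, 20]
        N3 x:[33,35] y:[69/2,37] z:[69/2,71/2] -> hit [69/2,35] leaf, test {P3@t=69/2}
        N20 x:[39,122/3] y:[65/2,71/2] z:[24,31] -> miss, prune
      N21 x:[100/3,38] y:[32,69/2] z:[35,43] -> miss, prune
    N9 x:[101/3,43] y:[18,67/2] z:[25,39] -> miss, prune

Visited [0, 19, 12, 13, 11, 16, 5, 8, 22, 7, 17, 3, 20, 21, 9]. Tests: 15 box, 1 leaf. Nearest: P3.

== RESULT ==
15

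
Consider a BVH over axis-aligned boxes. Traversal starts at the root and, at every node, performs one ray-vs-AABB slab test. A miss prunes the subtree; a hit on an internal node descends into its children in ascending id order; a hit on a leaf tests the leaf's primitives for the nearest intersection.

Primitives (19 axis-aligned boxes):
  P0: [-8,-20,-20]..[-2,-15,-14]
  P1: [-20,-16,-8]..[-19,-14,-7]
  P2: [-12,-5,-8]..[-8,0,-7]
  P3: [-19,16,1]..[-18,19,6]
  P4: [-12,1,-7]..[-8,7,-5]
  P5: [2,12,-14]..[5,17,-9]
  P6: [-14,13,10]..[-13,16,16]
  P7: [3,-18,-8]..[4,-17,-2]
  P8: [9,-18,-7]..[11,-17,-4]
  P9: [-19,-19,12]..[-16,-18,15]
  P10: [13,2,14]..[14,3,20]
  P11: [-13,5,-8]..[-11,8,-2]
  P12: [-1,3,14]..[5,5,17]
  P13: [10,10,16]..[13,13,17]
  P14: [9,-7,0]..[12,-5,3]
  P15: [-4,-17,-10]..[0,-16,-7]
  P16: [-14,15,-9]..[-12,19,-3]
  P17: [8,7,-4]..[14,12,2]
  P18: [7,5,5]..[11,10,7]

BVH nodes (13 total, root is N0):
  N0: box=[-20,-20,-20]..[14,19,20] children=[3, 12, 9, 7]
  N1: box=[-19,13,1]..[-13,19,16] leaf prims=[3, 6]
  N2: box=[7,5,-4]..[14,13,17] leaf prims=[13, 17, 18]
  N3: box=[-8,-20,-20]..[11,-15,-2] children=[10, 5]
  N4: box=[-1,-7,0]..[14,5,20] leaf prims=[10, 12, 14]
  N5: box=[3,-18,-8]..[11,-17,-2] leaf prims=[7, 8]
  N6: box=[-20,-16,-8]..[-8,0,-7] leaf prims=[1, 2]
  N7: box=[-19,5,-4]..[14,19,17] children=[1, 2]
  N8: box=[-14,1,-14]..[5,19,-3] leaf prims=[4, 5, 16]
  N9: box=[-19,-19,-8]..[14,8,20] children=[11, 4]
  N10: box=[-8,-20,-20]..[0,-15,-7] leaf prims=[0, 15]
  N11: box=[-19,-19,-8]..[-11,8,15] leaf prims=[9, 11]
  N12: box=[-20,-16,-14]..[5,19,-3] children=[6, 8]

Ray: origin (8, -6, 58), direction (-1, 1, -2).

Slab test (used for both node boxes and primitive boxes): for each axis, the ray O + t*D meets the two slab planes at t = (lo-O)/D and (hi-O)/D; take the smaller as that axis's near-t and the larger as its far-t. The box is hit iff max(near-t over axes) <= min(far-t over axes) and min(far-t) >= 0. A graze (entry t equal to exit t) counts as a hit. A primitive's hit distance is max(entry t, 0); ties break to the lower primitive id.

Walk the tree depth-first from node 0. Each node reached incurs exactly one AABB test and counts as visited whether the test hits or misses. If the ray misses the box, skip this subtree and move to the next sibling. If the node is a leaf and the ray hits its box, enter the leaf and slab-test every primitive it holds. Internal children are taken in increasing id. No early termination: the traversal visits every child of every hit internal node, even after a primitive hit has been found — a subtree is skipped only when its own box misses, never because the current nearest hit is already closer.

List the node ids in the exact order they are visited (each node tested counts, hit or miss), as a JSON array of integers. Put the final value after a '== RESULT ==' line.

Walk:
N0 x:[-6,28] y:[-14,25] z:[19,39] -> hit [19,25], descend [3, 7, 9, 12]
  N3 x:[-3,16] y:[-14,-9] z:[30,39] -> miss, prune
  N7 x:[-6,27] y:[11,25] z:[41/2,31] -> hit [41/2,25], descend [1, 2]
    N1 x:[21,27] y:[19,25] z:[21,57/2] -> hit [21,25] leaf, test {P3(miss), P6@t=21}
    N2 x:[-6,1] y:[11,19] z:[41/2,31] -> miss, prune
  N9 x:[-6,27] y:[-13,14] z:[19,33] -> miss, prune
  N12 x:[3,28] y:[-10,25] z:[61/2,36] -> miss, prune

Summary -> nodes [0, 3, 7, 1, 2, 9, 12]; box-tests=7; leaf-entries=1; first=P6

== RESULT ==
[0, 3, 7, 1, 2, 9, 12]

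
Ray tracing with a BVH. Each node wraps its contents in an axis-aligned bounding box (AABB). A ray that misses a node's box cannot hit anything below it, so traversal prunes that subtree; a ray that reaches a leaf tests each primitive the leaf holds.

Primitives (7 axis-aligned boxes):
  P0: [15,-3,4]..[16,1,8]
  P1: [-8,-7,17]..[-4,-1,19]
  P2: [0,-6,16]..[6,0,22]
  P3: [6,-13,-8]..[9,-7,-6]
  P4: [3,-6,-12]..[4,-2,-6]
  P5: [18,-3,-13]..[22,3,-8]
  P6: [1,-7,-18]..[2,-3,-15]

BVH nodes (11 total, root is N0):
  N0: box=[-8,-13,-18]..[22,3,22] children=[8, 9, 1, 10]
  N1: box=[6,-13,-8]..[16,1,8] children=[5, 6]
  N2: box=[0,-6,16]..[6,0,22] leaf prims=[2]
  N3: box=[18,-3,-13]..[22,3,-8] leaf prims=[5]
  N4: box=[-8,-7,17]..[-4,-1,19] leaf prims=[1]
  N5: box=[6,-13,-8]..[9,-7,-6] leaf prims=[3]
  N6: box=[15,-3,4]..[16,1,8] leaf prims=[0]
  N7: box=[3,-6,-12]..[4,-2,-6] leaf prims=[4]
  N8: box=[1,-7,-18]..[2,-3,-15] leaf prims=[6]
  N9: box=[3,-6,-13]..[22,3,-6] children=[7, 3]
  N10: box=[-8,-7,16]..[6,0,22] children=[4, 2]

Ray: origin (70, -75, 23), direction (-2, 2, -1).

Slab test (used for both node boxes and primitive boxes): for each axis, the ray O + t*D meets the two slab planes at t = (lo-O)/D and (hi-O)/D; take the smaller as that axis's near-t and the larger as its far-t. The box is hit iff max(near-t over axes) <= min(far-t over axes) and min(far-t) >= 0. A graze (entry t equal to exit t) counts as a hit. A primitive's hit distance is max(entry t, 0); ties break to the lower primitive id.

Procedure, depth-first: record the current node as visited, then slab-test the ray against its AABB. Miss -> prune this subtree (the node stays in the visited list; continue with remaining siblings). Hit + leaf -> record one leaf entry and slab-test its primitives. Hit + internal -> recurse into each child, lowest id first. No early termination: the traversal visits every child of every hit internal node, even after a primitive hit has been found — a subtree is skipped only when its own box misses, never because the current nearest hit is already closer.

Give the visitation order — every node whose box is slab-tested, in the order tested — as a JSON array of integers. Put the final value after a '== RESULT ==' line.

Walk:
N0 x:[24,39] y:[31,39] z:[1,41] -> hit [31,39], descend [1, 8, 9, 10]
  N1 x:[27,32] y:[31,38] z:[15,31] -> hit [31,31], descend [5, 6]
    N5 x:[61/2,32] y:[31,34] z:[29,31] -> hit [31,31] leaf, test {P3@t=31}
    N6 x:[27,55/2] y:[36,38] z:[15,19] -> miss, prune
  N8 x:[34,69/2] y:[34,36] z:[38,41] -> miss, prune
  N9 x:[24,67/2] y:[69/2,39] z:[29,36] -> miss, prune
  N10 x:[32,39] y:[34,75/2] z:[1,7] -> miss, prune

Summary -> nodes [0, 1, 5, 6, 8, 9, 10]; box-tests=7; leaf-entries=1; first=P3

== RESULT ==
[0, 1, 5, 6, 8, 9, 10]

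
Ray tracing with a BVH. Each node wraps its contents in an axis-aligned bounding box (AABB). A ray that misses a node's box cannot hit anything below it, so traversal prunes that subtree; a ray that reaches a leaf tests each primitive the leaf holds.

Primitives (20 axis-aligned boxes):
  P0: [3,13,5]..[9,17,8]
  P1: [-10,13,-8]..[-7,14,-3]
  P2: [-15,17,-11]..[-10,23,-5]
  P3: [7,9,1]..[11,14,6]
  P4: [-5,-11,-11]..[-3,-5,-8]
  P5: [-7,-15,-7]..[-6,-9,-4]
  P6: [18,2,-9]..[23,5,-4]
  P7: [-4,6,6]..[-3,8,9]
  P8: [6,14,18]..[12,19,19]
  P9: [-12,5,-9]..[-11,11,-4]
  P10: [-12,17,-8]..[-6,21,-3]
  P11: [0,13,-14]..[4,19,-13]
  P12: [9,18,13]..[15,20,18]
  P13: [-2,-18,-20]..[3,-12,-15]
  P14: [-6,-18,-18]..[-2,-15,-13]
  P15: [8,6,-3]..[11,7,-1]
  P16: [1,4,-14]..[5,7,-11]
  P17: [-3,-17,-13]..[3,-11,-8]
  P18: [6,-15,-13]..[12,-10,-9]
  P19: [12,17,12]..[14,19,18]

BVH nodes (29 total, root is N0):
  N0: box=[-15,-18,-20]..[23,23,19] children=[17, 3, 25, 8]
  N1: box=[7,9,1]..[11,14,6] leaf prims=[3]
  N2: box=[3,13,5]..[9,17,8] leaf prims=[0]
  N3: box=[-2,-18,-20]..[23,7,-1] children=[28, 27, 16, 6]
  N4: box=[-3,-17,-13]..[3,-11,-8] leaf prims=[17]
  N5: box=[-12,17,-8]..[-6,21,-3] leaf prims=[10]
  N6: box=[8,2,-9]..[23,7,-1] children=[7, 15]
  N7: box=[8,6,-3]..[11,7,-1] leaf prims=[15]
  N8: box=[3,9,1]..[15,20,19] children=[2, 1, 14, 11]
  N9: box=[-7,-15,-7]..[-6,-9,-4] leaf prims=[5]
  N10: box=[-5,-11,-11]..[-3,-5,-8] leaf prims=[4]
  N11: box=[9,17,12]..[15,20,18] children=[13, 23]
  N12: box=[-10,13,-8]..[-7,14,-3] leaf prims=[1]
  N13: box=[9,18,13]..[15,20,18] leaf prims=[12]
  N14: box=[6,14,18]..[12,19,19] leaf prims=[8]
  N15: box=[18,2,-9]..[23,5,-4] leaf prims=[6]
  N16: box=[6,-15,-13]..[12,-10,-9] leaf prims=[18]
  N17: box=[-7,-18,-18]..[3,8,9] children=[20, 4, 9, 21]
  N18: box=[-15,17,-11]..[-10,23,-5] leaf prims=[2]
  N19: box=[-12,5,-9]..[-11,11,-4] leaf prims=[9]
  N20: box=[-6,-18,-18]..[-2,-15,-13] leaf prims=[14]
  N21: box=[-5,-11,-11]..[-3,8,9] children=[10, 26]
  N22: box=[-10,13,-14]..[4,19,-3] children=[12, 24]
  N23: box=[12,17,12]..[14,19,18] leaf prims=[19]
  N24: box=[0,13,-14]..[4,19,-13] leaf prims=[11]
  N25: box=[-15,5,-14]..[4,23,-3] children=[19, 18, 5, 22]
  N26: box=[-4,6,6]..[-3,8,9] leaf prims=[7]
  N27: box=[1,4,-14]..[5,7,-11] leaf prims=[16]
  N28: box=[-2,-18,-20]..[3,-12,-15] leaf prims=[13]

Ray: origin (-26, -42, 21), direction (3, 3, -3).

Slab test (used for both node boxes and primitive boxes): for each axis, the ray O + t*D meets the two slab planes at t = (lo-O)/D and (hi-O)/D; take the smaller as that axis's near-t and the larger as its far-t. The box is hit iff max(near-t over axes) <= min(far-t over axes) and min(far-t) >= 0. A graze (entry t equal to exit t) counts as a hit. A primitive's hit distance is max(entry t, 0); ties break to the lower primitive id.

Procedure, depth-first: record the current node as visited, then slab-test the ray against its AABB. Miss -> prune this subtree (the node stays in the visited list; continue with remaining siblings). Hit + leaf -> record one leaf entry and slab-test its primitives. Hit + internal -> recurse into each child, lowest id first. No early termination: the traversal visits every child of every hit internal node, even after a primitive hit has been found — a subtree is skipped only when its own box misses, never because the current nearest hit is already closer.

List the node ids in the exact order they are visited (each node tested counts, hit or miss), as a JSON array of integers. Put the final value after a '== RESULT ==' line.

Walk:
N0 x:[11/3,49/3] y:[8,65/3] z:[2/3,41/3] -> hit [8,41/3], descend [3, 8, 17, 25]
  N3 x:[8,49/3] y:[8,49/3] z:[22/3,41/3] -> hit [8,41/3], descend [6, 16, 27, 28]
    N6 x:[34/3,49/3] y:[44/3,49/3] z:[22/3,10] -> miss, prune
    N16 x:[32/3,38/3] y:[9,32/3] z:[10,34/3] -> hit [32/3,32/3] leaf, test {P18@t=32/3}
    N27 x:[9,31/3] y:[46/3,49/3] z:[32/3,35/3] -> miss, prune
    N28 x:[8,29/3] y:[8,10] z:[12,41/3] -> miss, prune
  N8 x:[29/3,41/3] y:[17,62/3] z:[2/3,20/3] -> miss, prune
  N17 x:[19/3,29/3] y:[8,50/3] z:[4,13] -> hit [8,29/3], descend [4, 9, 20, 21]
    N4 x:[23/3,29/3] y:[25/3,31/3] z:[29/3,34/3] -> hit [29/3,29/3] leaf, test {P17@t=29/3}
    N9 x:[19/3,20/3] y:[9,11] z:[25/3,28/3] -> miss, prune
    N20 x:[20/3,8] y:[8,9] z:[34/3,13] -> miss, prune
    N21 x:[7,23/3] y:[31/3,50/3] z:[4,32/3] -> miss, prune
  N25 x:[11/3,10] y:[47/3,65/3] z:[8,35/3] -> miss, prune

Summary -> nodes [0, 3, 6, 16, 27, 28, 8, 17, 4, 9, 20, 21, 25]; box-tests=13; leaf-entries=2; first=P17

== RESULT ==
[0, 3, 6, 16, 27, 28, 8, 17, 4, 9, 20, 21, 25]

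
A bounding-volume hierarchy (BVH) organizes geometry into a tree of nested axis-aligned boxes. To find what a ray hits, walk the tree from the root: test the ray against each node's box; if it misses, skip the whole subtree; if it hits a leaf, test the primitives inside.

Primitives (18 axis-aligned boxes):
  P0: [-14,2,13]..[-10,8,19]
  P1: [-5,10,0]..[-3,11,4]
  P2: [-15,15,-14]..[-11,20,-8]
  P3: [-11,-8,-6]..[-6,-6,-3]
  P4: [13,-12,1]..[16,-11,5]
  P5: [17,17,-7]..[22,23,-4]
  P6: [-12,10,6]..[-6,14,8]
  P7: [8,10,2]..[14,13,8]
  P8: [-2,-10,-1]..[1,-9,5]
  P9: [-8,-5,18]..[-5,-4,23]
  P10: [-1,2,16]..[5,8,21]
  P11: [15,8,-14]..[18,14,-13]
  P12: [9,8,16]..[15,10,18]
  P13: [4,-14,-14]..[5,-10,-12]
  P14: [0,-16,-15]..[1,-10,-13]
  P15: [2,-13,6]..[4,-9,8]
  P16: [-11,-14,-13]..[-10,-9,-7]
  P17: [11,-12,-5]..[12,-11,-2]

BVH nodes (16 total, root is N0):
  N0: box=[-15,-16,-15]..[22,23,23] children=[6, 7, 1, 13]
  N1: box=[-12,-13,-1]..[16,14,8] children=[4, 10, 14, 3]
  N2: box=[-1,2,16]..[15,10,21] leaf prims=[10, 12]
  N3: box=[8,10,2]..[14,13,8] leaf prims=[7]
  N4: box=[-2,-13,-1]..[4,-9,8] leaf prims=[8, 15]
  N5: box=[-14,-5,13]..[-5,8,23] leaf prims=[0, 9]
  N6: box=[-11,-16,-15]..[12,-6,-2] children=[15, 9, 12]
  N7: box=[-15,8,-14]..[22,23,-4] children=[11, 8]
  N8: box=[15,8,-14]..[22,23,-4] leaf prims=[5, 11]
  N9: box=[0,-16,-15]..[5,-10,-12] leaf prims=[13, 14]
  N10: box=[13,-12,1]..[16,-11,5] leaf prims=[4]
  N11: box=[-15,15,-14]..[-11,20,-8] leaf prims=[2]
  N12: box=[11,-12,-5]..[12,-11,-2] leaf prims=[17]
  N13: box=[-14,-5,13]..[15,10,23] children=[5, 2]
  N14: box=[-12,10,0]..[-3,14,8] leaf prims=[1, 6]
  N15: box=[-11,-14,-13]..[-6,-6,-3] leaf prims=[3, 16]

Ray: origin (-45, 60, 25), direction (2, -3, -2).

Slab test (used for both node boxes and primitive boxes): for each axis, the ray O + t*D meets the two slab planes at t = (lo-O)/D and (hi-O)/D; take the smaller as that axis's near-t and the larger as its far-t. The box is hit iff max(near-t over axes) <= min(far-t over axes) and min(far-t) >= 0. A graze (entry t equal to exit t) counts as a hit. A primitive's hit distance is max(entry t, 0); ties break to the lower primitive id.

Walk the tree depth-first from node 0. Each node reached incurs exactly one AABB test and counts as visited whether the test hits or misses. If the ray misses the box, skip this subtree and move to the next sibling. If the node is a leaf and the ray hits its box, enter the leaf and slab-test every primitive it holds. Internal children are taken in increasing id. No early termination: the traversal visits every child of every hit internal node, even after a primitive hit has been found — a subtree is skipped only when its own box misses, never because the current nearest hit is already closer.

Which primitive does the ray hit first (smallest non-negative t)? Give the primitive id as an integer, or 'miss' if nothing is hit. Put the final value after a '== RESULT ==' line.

Walk:
N0 x:[15,67/2] y:[37/3,76/3] z:[1,20] -> hit [15,20], descend [1, 6, 7, 13]
  N1 x:[33/2,61/2] y:[46/3,73/3] z:[17/2,13] -> miss, prune
  N6 x:[17,57/2] y:[22,76/3] z:[27/2,20] -> miss, prune
  N7 x:[15,67/2] y:[37/3,52/3] z:[29/2,39/2] -> hit [15,52/3], descend [8, 11]
    N8 x:[30,67/2] y:[37/3,52/3] z:[29/2,39/2] -> miss, prune
    N11 x:[15,17] y:[40/3,15] z:[33/2,39/2] -> miss, prune
  N13 x:[31/2,30] y:[50/3,65/3] z:[1,6] -> miss, prune

7 AABB tests over nodes [0, 1, 6, 7, 8, 11, 13]; 0 leaves entered; closest miss.

== RESULT ==
miss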